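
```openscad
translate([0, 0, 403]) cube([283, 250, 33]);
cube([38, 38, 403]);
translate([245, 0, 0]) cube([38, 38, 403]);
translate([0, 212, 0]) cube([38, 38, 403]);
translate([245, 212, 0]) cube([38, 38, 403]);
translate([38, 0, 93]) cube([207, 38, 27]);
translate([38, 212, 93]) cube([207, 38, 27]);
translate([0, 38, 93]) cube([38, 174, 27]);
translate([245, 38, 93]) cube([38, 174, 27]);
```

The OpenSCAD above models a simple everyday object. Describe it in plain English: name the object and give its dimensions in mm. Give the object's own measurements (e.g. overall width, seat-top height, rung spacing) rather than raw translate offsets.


A four-legged stool. The seat is a 283×250×33 mm slab whose top surface is at z = 436 mm; four square legs, each 38×38 mm in cross-section, run from the floor (z = 0) to the underside of the seat, each flush with a corner of the seat. Four stretchers, 38 mm wide and 27 mm tall, connect adjacent legs with their undersides at z = 93 mm, each running between the inner faces of the legs it joins and aligned with the legs' outer faces on the other axis.


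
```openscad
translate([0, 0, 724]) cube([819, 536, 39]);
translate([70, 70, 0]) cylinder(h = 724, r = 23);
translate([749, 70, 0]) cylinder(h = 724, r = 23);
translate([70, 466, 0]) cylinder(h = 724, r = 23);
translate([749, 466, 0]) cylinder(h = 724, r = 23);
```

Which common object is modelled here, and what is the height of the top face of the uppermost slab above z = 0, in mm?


A table. The table height is 763 mm.

A 819×536×39 slab sits at z = 724 on four Ø46 mm round legs — a table. The top surface is at 724 + 39 = 763 mm.


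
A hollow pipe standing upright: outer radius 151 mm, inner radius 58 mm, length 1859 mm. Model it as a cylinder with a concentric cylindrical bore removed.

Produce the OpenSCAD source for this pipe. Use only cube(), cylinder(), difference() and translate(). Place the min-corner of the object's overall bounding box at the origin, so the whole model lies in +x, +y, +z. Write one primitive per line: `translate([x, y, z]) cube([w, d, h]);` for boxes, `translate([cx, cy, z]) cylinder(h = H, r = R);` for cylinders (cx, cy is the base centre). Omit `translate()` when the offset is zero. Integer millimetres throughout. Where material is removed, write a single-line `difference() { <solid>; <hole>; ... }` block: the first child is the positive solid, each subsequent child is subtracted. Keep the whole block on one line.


difference() { translate([151, 151, 0]) cylinder(h = 1859, r = 151); translate([151, 151, 0]) cylinder(h = 1859, r = 58); }


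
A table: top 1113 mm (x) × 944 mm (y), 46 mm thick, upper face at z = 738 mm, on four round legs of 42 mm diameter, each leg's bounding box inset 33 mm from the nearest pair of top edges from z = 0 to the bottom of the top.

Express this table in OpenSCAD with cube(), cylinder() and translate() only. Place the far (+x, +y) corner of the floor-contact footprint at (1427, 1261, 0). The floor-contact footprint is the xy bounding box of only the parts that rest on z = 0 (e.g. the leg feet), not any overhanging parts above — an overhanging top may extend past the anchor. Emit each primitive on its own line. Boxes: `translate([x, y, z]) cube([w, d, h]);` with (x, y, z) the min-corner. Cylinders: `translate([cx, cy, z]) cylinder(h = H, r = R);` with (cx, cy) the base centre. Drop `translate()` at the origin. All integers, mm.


// leg_h = 738 - 46 = 692
translate([347, 350, 692]) cube([1113, 944, 46]);
translate([401, 404, 0]) cylinder(h = 692, r = 21);
translate([1406, 404, 0]) cylinder(h = 692, r = 21);
translate([401, 1240, 0]) cylinder(h = 692, r = 21);
translate([1406, 1240, 0]) cylinder(h = 692, r = 21);


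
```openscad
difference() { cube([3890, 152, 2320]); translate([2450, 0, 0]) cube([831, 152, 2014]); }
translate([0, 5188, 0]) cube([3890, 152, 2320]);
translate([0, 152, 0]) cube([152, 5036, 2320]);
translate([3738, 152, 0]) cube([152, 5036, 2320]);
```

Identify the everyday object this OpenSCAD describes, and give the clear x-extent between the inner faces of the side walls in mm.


A single room. The interior width is 3586 mm.

Four walls enclosing a rectangle with a door in the front wall — a room. Outside width 3890 minus two 152 mm walls gives 3586 mm.


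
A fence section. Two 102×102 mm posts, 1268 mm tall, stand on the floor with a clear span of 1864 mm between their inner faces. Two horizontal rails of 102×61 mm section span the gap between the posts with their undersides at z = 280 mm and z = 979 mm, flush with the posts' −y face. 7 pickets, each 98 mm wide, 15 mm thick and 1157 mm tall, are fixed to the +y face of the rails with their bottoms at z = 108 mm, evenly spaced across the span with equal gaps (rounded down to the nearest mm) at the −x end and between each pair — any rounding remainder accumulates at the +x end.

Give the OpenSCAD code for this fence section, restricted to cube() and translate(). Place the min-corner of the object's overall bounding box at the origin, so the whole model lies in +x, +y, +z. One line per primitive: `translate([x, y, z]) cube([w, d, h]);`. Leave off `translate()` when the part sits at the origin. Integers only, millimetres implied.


cube([102, 102, 1268]);
translate([1966, 0, 0]) cube([102, 102, 1268]);
translate([102, 0, 280]) cube([1864, 102, 61]);
translate([102, 0, 979]) cube([1864, 102, 61]);
translate([249, 102, 108]) cube([98, 15, 1157]);
translate([494, 102, 108]) cube([98, 15, 1157]);
translate([739, 102, 108]) cube([98, 15, 1157]);
translate([984, 102, 108]) cube([98, 15, 1157]);
translate([1229, 102, 108]) cube([98, 15, 1157]);
translate([1474, 102, 108]) cube([98, 15, 1157]);
translate([1719, 102, 108]) cube([98, 15, 1157]);


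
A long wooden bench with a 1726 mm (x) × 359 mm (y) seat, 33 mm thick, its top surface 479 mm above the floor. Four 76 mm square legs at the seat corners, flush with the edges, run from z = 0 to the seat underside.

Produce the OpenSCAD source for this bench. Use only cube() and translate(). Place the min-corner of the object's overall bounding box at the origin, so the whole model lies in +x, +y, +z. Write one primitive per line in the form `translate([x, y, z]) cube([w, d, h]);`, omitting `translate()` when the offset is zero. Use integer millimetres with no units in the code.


translate([0, 0, 446]) cube([1726, 359, 33]);
cube([76, 76, 446]);
translate([0, 283, 0]) cube([76, 76, 446]);
translate([1650, 0, 0]) cube([76, 76, 446]);
translate([1650, 283, 0]) cube([76, 76, 446]);


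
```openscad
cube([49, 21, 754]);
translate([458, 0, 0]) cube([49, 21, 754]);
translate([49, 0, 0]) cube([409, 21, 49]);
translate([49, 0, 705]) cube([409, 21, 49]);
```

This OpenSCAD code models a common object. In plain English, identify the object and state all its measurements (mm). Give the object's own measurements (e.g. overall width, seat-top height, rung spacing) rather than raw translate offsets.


A rectangular picture frame lying in the x–z plane (depth along y). The opening is 409 mm wide (x) by 656 mm tall (z), surrounded by a border 49 mm wide on all four sides. The frame is 21 mm deep and is made of two full-height vertical stiles with two horizontal rails fitted between them.


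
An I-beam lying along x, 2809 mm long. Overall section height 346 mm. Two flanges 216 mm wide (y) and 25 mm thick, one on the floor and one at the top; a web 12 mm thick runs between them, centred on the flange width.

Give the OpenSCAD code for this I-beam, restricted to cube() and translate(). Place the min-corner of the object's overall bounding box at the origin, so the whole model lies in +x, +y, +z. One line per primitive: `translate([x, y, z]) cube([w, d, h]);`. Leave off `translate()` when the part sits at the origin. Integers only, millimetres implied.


cube([2809, 216, 25]);
translate([0, 102, 25]) cube([2809, 12, 296]);
translate([0, 0, 321]) cube([2809, 216, 25]);


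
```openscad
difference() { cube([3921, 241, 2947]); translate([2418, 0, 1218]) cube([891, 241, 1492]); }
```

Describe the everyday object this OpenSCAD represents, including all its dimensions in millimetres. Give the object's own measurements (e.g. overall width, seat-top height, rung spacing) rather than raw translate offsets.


A wall 3921 mm long (x), 241 mm thick (y), 2947 mm tall, with a rectangular window opening cut through it. The opening is 891 mm wide and 1492 mm tall; its sill is at z = 1218 mm and its near (−x) edge is 2418 mm from the wall's −x end. The opening passes through the full wall thickness.


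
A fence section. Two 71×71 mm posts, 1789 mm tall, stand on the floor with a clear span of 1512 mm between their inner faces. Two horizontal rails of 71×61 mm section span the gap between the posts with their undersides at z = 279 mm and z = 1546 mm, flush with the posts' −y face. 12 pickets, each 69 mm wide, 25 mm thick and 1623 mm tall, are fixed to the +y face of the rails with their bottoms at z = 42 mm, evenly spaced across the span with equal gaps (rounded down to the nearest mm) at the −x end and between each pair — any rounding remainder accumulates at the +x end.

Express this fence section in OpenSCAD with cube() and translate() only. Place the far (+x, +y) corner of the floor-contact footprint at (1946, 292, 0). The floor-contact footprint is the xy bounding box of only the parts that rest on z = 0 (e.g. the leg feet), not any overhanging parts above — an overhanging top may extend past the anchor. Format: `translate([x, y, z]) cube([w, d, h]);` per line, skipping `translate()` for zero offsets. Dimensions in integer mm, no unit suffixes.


translate([292, 221, 0]) cube([71, 71, 1789]);
translate([1875, 221, 0]) cube([71, 71, 1789]);
translate([363, 221, 279]) cube([1512, 71, 61]);
translate([363, 221, 1546]) cube([1512, 71, 61]);
translate([415, 292, 42]) cube([69, 25, 1623]);
translate([536, 292, 42]) cube([69, 25, 1623]);
translate([657, 292, 42]) cube([69, 25, 1623]);
translate([778, 292, 42]) cube([69, 25, 1623]);
translate([899, 292, 42]) cube([69, 25, 1623]);
translate([1020, 292, 42]) cube([69, 25, 1623]);
translate([1141, 292, 42]) cube([69, 25, 1623]);
translate([1262, 292, 42]) cube([69, 25, 1623]);
translate([1383, 292, 42]) cube([69, 25, 1623]);
translate([1504, 292, 42]) cube([69, 25, 1623]);
translate([1625, 292, 42]) cube([69, 25, 1623]);
translate([1746, 292, 42]) cube([69, 25, 1623]);


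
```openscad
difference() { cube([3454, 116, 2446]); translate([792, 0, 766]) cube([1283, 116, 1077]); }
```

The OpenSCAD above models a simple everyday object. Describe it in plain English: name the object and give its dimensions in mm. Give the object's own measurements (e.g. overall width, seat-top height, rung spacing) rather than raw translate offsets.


A wall 3454 mm long (x), 116 mm thick (y), 2446 mm tall, with a rectangular window opening cut through it. The opening is 1283 mm wide and 1077 mm tall; its sill is at z = 766 mm and its near (−x) edge is 792 mm from the wall's −x end. The opening passes through the full wall thickness.


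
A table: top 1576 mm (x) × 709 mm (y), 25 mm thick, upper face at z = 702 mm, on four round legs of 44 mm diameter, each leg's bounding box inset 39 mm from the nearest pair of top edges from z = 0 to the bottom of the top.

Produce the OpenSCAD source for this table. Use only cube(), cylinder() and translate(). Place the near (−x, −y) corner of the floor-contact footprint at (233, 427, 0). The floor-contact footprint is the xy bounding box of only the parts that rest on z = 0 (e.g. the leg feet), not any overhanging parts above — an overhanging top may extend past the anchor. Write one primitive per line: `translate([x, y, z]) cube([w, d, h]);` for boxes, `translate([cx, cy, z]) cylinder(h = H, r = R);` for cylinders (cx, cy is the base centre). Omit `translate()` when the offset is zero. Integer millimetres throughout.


translate([194, 388, 677]) cube([1576, 709, 25]);
translate([255, 449, 0]) cylinder(h = 677, r = 22);
translate([1709, 449, 0]) cylinder(h = 677, r = 22);
translate([255, 1036, 0]) cylinder(h = 677, r = 22);
translate([1709, 1036, 0]) cylinder(h = 677, r = 22);


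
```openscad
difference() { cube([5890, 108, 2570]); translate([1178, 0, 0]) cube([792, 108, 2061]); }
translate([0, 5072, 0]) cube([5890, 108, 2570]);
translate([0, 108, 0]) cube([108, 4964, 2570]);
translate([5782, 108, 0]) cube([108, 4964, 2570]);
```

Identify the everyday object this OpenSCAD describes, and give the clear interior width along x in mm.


A single room. The interior width is 5674 mm.

Four walls enclosing a rectangle with a door in the front wall — a room. Outside width 5890 minus two 108 mm walls gives 5674 mm.


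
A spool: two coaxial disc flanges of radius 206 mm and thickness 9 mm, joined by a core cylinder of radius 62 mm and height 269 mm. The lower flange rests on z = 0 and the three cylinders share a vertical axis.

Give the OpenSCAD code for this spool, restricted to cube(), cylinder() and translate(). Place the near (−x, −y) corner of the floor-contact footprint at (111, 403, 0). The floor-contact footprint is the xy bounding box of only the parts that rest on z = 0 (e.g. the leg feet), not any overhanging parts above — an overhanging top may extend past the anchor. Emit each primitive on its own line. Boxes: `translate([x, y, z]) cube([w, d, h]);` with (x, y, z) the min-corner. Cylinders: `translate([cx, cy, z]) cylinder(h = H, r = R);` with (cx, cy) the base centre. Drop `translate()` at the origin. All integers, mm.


translate([317, 609, 0]) cylinder(h = 9, r = 206);
translate([317, 609, 9]) cylinder(h = 269, r = 62);
translate([317, 609, 278]) cylinder(h = 9, r = 206);


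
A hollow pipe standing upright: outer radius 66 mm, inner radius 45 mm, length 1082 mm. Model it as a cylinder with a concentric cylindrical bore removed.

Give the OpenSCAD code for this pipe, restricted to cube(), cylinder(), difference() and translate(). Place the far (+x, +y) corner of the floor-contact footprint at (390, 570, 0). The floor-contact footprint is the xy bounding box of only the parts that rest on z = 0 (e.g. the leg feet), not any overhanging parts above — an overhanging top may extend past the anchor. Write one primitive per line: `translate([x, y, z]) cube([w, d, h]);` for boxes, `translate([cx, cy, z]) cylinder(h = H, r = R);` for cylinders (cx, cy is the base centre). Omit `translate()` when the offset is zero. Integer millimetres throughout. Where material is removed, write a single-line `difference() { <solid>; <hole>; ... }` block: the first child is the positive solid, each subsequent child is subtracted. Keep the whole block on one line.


difference() { translate([324, 504, 0]) cylinder(h = 1082, r = 66); translate([324, 504, 0]) cylinder(h = 1082, r = 45); }


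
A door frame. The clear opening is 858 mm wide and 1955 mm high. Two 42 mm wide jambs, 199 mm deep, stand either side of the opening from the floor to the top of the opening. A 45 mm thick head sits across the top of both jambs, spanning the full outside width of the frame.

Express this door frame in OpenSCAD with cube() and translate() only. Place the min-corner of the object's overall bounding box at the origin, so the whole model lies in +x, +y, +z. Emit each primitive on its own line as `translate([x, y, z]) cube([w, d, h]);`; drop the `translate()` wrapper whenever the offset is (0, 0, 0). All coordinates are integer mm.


cube([42, 199, 1955]);
translate([900, 0, 0]) cube([42, 199, 1955]);
translate([0, 0, 1955]) cube([942, 199, 45]);


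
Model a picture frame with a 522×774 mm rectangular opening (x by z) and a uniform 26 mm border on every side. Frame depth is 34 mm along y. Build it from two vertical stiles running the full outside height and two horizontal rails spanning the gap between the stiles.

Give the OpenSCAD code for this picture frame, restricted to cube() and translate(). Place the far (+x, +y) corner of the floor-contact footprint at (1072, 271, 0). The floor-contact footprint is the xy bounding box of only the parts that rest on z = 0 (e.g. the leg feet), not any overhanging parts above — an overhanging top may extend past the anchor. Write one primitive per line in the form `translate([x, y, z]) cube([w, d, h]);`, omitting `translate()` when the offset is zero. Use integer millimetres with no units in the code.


translate([498, 237, 0]) cube([26, 34, 826]);
translate([1046, 237, 0]) cube([26, 34, 826]);
translate([524, 237, 0]) cube([522, 34, 26]);
translate([524, 237, 800]) cube([522, 34, 26]);


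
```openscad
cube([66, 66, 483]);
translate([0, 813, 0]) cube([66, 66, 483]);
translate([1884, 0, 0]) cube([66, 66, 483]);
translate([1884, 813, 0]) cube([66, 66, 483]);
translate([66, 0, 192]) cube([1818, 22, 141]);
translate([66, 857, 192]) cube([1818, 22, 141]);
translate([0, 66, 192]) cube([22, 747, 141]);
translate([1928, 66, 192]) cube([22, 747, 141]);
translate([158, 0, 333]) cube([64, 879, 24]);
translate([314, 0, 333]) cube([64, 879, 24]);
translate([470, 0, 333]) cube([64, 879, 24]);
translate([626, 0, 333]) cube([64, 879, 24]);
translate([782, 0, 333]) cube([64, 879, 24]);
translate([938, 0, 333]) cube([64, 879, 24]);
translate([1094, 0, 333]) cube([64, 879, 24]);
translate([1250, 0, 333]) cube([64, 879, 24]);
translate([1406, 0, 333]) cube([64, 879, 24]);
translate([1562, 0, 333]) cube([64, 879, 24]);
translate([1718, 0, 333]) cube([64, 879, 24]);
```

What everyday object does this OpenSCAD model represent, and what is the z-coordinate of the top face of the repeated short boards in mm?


A bed frame. The slat-top height is 357 mm.

Four posts, four rails, and a row of slats — a bed frame. Slats sit on the rails at z = 192 + 141 = 333; with slat thickness 24, the top is 357 mm.


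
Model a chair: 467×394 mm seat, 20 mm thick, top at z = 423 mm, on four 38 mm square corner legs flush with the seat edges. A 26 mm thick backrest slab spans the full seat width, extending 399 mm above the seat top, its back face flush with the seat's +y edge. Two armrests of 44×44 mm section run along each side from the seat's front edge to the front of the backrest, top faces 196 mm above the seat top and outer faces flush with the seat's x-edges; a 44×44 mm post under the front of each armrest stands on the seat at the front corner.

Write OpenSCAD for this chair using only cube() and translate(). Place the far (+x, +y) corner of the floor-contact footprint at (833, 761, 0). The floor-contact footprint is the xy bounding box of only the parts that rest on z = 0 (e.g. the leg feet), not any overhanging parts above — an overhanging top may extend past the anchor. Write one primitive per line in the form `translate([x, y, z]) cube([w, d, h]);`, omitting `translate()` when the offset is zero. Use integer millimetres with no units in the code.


translate([366, 367, 403]) cube([467, 394, 20]);
translate([366, 367, 0]) cube([38, 38, 403]);
translate([795, 367, 0]) cube([38, 38, 403]);
translate([366, 723, 0]) cube([38, 38, 403]);
translate([795, 723, 0]) cube([38, 38, 403]);
translate([366, 735, 423]) cube([467, 26, 399]);
translate([366, 367, 575]) cube([44, 368, 44]);
translate([789, 367, 575]) cube([44, 368, 44]);
translate([366, 367, 423]) cube([44, 44, 152]);
translate([789, 367, 423]) cube([44, 44, 152]);


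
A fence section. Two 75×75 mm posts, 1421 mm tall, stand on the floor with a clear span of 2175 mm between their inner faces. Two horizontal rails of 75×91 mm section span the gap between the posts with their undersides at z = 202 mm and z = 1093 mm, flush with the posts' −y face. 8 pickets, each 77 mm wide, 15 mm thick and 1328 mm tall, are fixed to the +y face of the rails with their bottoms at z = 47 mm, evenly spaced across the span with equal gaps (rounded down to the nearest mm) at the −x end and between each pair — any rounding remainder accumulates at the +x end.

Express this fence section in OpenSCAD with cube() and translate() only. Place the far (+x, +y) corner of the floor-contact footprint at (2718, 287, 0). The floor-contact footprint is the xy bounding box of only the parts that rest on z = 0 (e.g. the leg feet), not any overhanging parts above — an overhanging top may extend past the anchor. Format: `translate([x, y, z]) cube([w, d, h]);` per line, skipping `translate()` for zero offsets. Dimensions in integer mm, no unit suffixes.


translate([393, 212, 0]) cube([75, 75, 1421]);
translate([2643, 212, 0]) cube([75, 75, 1421]);
translate([468, 212, 202]) cube([2175, 75, 91]);
translate([468, 212, 1093]) cube([2175, 75, 91]);
translate([641, 287, 47]) cube([77, 15, 1328]);
translate([891, 287, 47]) cube([77, 15, 1328]);
translate([1141, 287, 47]) cube([77, 15, 1328]);
translate([1391, 287, 47]) cube([77, 15, 1328]);
translate([1641, 287, 47]) cube([77, 15, 1328]);
translate([1891, 287, 47]) cube([77, 15, 1328]);
translate([2141, 287, 47]) cube([77, 15, 1328]);
translate([2391, 287, 47]) cube([77, 15, 1328]);


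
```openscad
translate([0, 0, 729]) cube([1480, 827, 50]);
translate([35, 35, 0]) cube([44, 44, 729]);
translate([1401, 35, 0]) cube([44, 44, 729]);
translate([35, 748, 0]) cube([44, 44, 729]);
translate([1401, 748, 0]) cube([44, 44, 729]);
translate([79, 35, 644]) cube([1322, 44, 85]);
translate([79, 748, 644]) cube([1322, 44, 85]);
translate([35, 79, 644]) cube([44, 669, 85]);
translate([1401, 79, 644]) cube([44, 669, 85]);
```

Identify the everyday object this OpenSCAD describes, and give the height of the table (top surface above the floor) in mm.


A table. The table height is 779 mm.

A 1480×827×50 slab sits at z = 729 on four 44 mm square posts — a table. The top surface is at 729 + 50 = 779 mm.


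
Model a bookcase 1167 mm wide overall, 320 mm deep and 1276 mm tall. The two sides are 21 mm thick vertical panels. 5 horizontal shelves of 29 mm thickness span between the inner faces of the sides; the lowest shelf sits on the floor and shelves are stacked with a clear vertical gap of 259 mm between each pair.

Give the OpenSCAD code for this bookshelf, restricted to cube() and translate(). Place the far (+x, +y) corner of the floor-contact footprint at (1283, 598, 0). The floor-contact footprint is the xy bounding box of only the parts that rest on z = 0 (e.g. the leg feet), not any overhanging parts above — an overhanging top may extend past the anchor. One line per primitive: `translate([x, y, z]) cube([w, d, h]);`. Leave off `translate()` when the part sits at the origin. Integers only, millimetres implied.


translate([116, 278, 0]) cube([21, 320, 1276]);
translate([1262, 278, 0]) cube([21, 320, 1276]);
translate([137, 278, 0]) cube([1125, 320, 29]);
translate([137, 278, 288]) cube([1125, 320, 29]);
translate([137, 278, 576]) cube([1125, 320, 29]);
translate([137, 278, 864]) cube([1125, 320, 29]);
translate([137, 278, 1152]) cube([1125, 320, 29]);


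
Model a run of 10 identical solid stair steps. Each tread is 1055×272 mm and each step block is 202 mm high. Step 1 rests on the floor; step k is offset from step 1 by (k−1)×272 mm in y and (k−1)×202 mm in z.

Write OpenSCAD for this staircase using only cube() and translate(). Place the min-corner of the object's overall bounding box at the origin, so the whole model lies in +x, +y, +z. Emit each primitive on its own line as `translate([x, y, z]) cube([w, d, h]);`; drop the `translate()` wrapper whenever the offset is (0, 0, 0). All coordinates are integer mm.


cube([1055, 272, 202]);
translate([0, 272, 202]) cube([1055, 272, 202]);
translate([0, 544, 404]) cube([1055, 272, 202]);
translate([0, 816, 606]) cube([1055, 272, 202]);
translate([0, 1088, 808]) cube([1055, 272, 202]);
translate([0, 1360, 1010]) cube([1055, 272, 202]);
translate([0, 1632, 1212]) cube([1055, 272, 202]);
translate([0, 1904, 1414]) cube([1055, 272, 202]);
translate([0, 2176, 1616]) cube([1055, 272, 202]);
translate([0, 2448, 1818]) cube([1055, 272, 202]);


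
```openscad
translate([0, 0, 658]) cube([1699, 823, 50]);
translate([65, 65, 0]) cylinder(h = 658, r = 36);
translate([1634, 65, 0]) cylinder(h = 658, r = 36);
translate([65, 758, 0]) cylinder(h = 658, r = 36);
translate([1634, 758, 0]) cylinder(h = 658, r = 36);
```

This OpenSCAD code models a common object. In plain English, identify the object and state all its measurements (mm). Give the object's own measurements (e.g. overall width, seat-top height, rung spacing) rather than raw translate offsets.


A table: top 1699 mm (x) × 823 mm (y), 50 mm thick, upper face at z = 708 mm, on four round legs of 72 mm diameter, each leg's bounding box inset 29 mm from the nearest pair of top edges from z = 0 to the bottom of the top.


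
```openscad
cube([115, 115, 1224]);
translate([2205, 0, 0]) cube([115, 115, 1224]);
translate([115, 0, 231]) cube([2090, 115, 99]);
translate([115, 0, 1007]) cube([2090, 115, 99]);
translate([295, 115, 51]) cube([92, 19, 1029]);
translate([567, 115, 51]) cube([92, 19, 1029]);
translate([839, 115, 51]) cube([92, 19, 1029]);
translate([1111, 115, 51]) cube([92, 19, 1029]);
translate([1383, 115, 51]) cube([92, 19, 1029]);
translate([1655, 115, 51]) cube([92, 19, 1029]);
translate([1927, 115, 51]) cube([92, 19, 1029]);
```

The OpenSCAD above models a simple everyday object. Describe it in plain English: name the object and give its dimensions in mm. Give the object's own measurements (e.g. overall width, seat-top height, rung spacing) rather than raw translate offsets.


A fence section. Two 115×115 mm posts, 1224 mm tall, stand on the floor with a clear span of 2090 mm between their inner faces. Two horizontal rails of 115×99 mm section span the gap between the posts with their undersides at z = 231 mm and z = 1007 mm, flush with the posts' −y face. 7 pickets, each 92 mm wide, 19 mm thick and 1029 mm tall, are fixed to the +y face of the rails with their bottoms at z = 51 mm, spaced across the span with a 180 mm gap after the −x post and between neighbouring pickets, with 186 mm left before the +x post.


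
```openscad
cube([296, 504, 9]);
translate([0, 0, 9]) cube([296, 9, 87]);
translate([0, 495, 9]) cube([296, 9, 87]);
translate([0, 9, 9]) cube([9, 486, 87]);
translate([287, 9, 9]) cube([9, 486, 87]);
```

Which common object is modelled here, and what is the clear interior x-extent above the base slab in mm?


An open box. The internal width is 278 mm.

A 296×504 base slab with four walls standing on it — an open box. The base is 296 mm wide and the walls are 9 mm thick, so the internal width is 296 − 2 × 9 = 278 mm.


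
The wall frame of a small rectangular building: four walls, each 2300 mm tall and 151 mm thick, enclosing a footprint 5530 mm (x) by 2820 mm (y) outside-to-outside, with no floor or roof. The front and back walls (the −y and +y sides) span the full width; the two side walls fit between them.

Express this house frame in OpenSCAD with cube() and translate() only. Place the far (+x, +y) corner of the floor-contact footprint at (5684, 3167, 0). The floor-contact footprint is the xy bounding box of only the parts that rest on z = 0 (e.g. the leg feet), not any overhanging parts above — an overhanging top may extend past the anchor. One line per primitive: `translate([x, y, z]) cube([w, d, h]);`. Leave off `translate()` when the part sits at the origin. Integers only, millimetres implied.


translate([154, 347, 0]) cube([5530, 151, 2300]);
translate([154, 3016, 0]) cube([5530, 151, 2300]);
translate([154, 498, 0]) cube([151, 2518, 2300]);
translate([5533, 498, 0]) cube([151, 2518, 2300]);


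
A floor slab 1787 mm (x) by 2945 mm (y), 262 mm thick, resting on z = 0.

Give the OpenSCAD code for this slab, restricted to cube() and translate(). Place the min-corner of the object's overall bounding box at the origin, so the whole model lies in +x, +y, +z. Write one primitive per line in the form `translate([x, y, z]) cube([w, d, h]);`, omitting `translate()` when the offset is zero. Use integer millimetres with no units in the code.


cube([1787, 2945, 262]);


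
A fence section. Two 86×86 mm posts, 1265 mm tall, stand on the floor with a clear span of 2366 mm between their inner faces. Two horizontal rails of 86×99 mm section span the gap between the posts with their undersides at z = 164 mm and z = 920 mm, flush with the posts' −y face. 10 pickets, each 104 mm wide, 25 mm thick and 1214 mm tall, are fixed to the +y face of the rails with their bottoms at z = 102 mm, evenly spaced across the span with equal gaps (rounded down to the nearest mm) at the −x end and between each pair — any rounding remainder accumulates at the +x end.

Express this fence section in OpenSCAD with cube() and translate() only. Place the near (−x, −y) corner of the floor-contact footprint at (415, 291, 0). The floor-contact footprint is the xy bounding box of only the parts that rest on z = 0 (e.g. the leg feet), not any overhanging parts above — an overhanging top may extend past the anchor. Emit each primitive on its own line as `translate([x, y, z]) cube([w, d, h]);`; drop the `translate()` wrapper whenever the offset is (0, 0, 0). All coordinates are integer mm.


translate([415, 291, 0]) cube([86, 86, 1265]);
translate([2867, 291, 0]) cube([86, 86, 1265]);
translate([501, 291, 164]) cube([2366, 86, 99]);
translate([501, 291, 920]) cube([2366, 86, 99]);
translate([621, 377, 102]) cube([104, 25, 1214]);
translate([845, 377, 102]) cube([104, 25, 1214]);
translate([1069, 377, 102]) cube([104, 25, 1214]);
translate([1293, 377, 102]) cube([104, 25, 1214]);
translate([1517, 377, 102]) cube([104, 25, 1214]);
translate([1741, 377, 102]) cube([104, 25, 1214]);
translate([1965, 377, 102]) cube([104, 25, 1214]);
translate([2189, 377, 102]) cube([104, 25, 1214]);
translate([2413, 377, 102]) cube([104, 25, 1214]);
translate([2637, 377, 102]) cube([104, 25, 1214]);


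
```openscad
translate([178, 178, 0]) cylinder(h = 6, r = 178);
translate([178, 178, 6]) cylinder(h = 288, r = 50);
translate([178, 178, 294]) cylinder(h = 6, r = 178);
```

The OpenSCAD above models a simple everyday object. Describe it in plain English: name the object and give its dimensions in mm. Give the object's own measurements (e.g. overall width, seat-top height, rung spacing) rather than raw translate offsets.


A spool: two coaxial disc flanges of radius 178 mm and thickness 6 mm, joined by a core cylinder of radius 50 mm and height 288 mm. The lower flange rests on z = 0 and the three cylinders share a vertical axis.


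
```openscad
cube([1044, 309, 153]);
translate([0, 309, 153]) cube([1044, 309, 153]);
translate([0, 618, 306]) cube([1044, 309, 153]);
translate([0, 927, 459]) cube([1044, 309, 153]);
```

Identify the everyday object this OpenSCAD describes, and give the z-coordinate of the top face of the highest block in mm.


A staircase. The total rise is 612 mm.

4 identical blocks, each offset up and back from the previous — a staircase. Each step is 153 mm tall and there are 4 of them, so the total rise is 4 × 153 = 612 mm.


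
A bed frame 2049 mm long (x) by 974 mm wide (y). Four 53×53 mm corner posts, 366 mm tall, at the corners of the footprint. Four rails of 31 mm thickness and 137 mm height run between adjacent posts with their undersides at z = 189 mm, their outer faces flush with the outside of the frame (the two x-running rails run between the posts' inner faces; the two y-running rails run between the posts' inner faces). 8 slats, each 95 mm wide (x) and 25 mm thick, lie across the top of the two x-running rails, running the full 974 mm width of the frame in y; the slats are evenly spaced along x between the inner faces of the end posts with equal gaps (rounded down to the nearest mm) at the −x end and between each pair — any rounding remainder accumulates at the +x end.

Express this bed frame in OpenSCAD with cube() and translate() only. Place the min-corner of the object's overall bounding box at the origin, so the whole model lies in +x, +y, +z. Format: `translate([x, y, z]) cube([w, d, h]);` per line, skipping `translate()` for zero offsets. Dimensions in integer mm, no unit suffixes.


cube([53, 53, 366]);
translate([0, 921, 0]) cube([53, 53, 366]);
translate([1996, 0, 0]) cube([53, 53, 366]);
translate([1996, 921, 0]) cube([53, 53, 366]);
translate([53, 0, 189]) cube([1943, 31, 137]);
translate([53, 943, 189]) cube([1943, 31, 137]);
translate([0, 53, 189]) cube([31, 868, 137]);
translate([2018, 53, 189]) cube([31, 868, 137]);
translate([184, 0, 326]) cube([95, 974, 25]);
translate([410, 0, 326]) cube([95, 974, 25]);
translate([636, 0, 326]) cube([95, 974, 25]);
translate([862, 0, 326]) cube([95, 974, 25]);
translate([1088, 0, 326]) cube([95, 974, 25]);
translate([1314, 0, 326]) cube([95, 974, 25]);
translate([1540, 0, 326]) cube([95, 974, 25]);
translate([1766, 0, 326]) cube([95, 974, 25]);


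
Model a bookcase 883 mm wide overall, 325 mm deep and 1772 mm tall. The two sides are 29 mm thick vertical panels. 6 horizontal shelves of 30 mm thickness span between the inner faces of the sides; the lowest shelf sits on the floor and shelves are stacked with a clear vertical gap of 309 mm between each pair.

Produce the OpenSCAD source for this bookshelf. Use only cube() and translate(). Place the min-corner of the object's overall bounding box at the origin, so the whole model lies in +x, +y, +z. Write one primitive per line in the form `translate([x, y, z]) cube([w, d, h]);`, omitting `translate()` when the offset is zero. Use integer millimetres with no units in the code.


cube([29, 325, 1772]);
translate([854, 0, 0]) cube([29, 325, 1772]);
translate([29, 0, 0]) cube([825, 325, 30]);
translate([29, 0, 339]) cube([825, 325, 30]);
translate([29, 0, 678]) cube([825, 325, 30]);
translate([29, 0, 1017]) cube([825, 325, 30]);
translate([29, 0, 1356]) cube([825, 325, 30]);
translate([29, 0, 1695]) cube([825, 325, 30]);


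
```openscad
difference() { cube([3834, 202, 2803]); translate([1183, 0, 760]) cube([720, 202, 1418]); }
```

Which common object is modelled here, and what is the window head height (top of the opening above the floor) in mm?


A wall with a window opening. The window head height is 2178 mm.

A wall with a rectangular opening subtracted — a window. Sill at z = 760, opening 1418 mm tall, so the head is at 760 + 1418 = 2178 mm.


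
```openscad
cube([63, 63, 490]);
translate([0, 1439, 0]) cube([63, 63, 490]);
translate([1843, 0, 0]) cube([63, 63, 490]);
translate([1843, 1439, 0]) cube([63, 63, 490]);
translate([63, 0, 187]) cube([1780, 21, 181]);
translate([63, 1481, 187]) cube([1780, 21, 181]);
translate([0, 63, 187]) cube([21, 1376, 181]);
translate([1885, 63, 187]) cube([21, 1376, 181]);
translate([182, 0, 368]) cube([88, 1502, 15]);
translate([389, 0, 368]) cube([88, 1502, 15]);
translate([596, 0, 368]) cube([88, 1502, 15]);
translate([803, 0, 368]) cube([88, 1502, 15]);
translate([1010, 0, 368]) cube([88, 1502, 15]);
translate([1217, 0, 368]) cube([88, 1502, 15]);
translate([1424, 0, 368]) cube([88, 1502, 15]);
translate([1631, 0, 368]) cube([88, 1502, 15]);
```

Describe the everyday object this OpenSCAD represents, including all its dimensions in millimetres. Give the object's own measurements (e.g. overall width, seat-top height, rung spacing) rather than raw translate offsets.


A bed frame 1906 mm long (x) by 1502 mm wide (y). Four 63×63 mm corner posts, 490 mm tall, at the corners of the footprint. Four rails of 21 mm thickness and 181 mm height run between adjacent posts with their undersides at z = 187 mm, their outer faces flush with the outside of the frame (the two x-running rails run between the posts' inner faces; the two y-running rails run between the posts' inner faces). 8 slats, each 88 mm wide (x) and 15 mm thick, lie across the top of the two x-running rails, running the full 1502 mm width of the frame in y; along x they sit between the end posts with a 119 mm gap after the −x posts and between neighbouring slats, leaving 124 mm before the +x posts.


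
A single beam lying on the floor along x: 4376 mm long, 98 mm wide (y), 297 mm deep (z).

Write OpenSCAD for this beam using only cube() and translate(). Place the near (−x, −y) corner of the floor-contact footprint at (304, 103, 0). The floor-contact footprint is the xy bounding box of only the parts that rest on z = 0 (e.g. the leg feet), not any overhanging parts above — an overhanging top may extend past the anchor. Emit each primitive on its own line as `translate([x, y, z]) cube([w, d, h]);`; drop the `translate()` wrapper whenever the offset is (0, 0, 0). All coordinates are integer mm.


translate([304, 103, 0]) cube([4376, 98, 297]);


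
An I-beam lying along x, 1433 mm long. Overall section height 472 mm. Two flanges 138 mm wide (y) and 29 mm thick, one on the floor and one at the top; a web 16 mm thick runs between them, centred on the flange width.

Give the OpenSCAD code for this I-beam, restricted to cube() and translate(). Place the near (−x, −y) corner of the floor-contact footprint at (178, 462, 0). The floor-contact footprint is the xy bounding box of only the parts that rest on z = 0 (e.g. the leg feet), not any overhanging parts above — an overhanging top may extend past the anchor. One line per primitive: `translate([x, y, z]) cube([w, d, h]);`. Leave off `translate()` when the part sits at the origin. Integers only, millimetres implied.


translate([178, 462, 0]) cube([1433, 138, 29]);
translate([178, 523, 29]) cube([1433, 16, 414]);
translate([178, 462, 443]) cube([1433, 138, 29]);


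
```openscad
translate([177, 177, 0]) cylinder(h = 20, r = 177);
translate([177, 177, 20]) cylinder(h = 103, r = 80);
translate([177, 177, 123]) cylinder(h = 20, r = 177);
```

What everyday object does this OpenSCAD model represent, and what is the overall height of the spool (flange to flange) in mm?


A spool. The overall height is 143 mm.

Three coaxial cylinders, large–small–large — a spool. Two 20 mm flanges and a 103 mm core give 20 + 103 + 20 = 143 mm.


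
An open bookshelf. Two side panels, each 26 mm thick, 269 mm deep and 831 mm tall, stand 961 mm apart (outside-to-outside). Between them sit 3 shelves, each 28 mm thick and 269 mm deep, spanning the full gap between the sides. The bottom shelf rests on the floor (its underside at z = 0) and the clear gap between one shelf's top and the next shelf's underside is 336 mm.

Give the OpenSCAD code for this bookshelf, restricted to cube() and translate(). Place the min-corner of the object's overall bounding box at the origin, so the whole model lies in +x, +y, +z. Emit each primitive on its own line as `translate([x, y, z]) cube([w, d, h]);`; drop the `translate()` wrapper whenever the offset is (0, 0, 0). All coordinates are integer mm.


cube([26, 269, 831]);
translate([935, 0, 0]) cube([26, 269, 831]);
translate([26, 0, 0]) cube([909, 269, 28]);
translate([26, 0, 364]) cube([909, 269, 28]);
translate([26, 0, 728]) cube([909, 269, 28]);


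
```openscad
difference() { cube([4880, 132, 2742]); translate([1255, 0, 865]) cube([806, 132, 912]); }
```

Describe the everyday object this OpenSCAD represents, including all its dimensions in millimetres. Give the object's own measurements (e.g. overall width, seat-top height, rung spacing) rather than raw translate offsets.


A wall 4880 mm long (x), 132 mm thick (y), 2742 mm tall, with a rectangular window opening cut through it. The opening is 806 mm wide and 912 mm tall; its sill is at z = 865 mm and its near (−x) edge is 1255 mm from the wall's −x end. The opening passes through the full wall thickness.


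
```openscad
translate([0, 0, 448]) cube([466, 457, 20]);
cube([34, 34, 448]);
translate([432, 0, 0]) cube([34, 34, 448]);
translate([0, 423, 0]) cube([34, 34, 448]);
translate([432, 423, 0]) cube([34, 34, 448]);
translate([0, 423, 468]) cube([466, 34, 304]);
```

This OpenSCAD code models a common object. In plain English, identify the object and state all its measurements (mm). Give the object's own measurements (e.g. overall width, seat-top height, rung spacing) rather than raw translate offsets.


A chair. The seat is a 466×457×20 mm slab with its top at z = 468 mm, on four 34×34 mm corner legs (flush with the seat edges, standing on z = 0). A flat backrest 34 mm thick, 304 mm tall, spans the full seat width and rises from the seat top along its +y edge, rear face flush with the rear of the seat.
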